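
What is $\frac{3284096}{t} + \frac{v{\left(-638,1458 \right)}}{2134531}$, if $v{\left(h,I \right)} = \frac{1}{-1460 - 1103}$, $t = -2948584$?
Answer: $- \frac{2245830262210509}{2016390256796069} \approx -1.1138$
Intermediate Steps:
$v{\left(h,I \right)} = - \frac{1}{2563}$ ($v{\left(h,I \right)} = \frac{1}{-2563} = - \frac{1}{2563}$)
$\frac{3284096}{t} + \frac{v{\left(-638,1458 \right)}}{2134531} = \frac{3284096}{-2948584} - \frac{1}{2563 \cdot 2134531} = 3284096 \left(- \frac{1}{2948584}\right) - \frac{1}{5470802953} = - \frac{410512}{368573} - \frac{1}{5470802953} = - \frac{2245830262210509}{2016390256796069}$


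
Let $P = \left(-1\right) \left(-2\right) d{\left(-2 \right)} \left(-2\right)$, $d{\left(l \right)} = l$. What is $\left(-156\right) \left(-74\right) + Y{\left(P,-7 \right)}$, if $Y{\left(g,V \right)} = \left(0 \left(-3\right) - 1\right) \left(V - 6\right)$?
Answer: $11557$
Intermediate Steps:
$P = 8$ ($P = \left(-1\right) \left(-2\right) \left(-2\right) \left(-2\right) = 2 \left(-2\right) \left(-2\right) = \left(-4\right) \left(-2\right) = 8$)
$Y{\left(g,V \right)} = 6 - V$ ($Y{\left(g,V \right)} = \left(0 - 1\right) \left(-6 + V\right) = - (-6 + V) = 6 - V$)
$\left(-156\right) \left(-74\right) + Y{\left(P,-7 \right)} = \left(-156\right) \left(-74\right) + \left(6 - -7\right) = 11544 + \left(6 + 7\right) = 11544 + 13 = 11557$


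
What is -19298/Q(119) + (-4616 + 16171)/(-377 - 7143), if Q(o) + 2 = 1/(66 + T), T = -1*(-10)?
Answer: 2205489631/227104 ≈ 9711.4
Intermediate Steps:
T = 10
Q(o) = -151/76 (Q(o) = -2 + 1/(66 + 10) = -2 + 1/76 = -151/76)
-19298/Q(119) + (-4616 + 16171)/(-377 - 7143) = -19298/(-151/76) + (-4616 + 16171)/(-377 - 7143) = -19298*(-76/151) + 11555/(-7520) = 1466648/151 + 11555*(-1/7520) = 1466648/151 - 2311/1504 = 2205489631/227104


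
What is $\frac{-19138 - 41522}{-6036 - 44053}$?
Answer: $\frac{60660}{50089} \approx 1.211$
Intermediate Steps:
$\frac{-19138 - 41522}{-6036 - 44053} = - \frac{60660}{-50089} = \left(-60660\right) \left(- \frac{1}{50089}\right) = \frac{60660}{50089}$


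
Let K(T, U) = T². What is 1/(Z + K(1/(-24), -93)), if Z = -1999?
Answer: -576/1151423 ≈ -0.00050025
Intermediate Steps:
1/(Z + K(1/(-24), -93)) = 1/(-1999 + (1/(-24))²) = 1/(-1999 + (-1/24)²) = 1/(-1999 + 1/576) = 1/(-1151423/576) = -576/1151423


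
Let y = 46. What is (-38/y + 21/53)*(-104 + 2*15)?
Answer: 38776/1219 ≈ 31.810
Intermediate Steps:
(-38/y + 21/53)*(-104 + 2*15) = (-38/46 + 21/53)*(-104 + 2*15) = (-38*1/46 + 21*(1/53))*(-104 + 30) = (-19/23 + 21/53)*(-74) = -524/1219*(-74) = 38776/1219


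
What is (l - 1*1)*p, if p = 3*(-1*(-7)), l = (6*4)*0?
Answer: -21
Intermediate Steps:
l = 0 (l = 24*0 = 0)
p = 21 (p = 3*7 = 21)
(l - 1*1)*p = (0 - 1*1)*21 = (0 - 1)*21 = -1*21 = -21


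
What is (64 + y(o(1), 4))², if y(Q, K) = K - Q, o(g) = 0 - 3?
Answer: 5041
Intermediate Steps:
o(g) = -3
(64 + y(o(1), 4))² = (64 + (4 - 1*(-3)))² = (64 + (4 + 3))² = (64 + 7)² = 71² = 5041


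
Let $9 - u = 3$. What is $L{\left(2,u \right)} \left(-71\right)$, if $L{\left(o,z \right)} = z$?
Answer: $-426$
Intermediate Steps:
$u = 6$ ($u = 9 - 3 = 6$)
$L{\left(2,u \right)} \left(-71\right) = 6 \left(-71\right) = -426$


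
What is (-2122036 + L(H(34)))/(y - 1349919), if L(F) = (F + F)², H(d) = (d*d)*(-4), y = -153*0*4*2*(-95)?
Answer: -9267052/149991 ≈ -61.784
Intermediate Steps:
y = 0 (y = -0*2*(-95) = -153*0*(-95) = 0*(-95) = 0)
H(d) = -4*d² (H(d) = d²*(-4) = -4*d²)
L(F) = 4*F² (L(F) = (2*F)² = 4*F²)
(-2122036 + L(H(34)))/(y - 1349919) = (-2122036 + 4*(-4*34²)²)/(0 - 1349919) = (-2122036 + 4*(-4*1156)²)/(-1349919) = (-2122036 + 4*(-4624)²)*(-1/1349919) = (-2122036 + 4*21381376)*(-1/1349919) = (-2122036 + 85525504)*(-1/1349919) = 83403468*(-1/1349919) = -9267052/149991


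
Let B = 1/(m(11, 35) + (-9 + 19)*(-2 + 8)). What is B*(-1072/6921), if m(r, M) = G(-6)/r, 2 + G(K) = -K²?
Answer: -5896/2152431 ≈ -0.0027392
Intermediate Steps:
G(K) = -2 - K²
m(r, M) = -38/r (m(r, M) = (-2 - 1*(-6)²)/r = (-2 - 1*36)/r = (-2 - 36)/r = -38/r)
B = 11/622 (B = 1/(-38/11 + (-9 + 19)*(-2 + 8)) = 1/(-38*1/11 + 10*6) = 1/(-38/11 + 60) = 1/(622/11) = 11/622 ≈ 0.017685)
B*(-1072/6921) = 11*(-1072/6921)/622 = 11*(-1072*1/6921)/622 = (11/622)*(-1072/6921) = -5896/2152431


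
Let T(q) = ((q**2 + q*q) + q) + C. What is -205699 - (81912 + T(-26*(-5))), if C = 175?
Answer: -321716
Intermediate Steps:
T(q) = 175 + q + 2*q**2 (T(q) = ((q**2 + q*q) + q) + 175 = ((q**2 + q**2) + q) + 175 = (2*q**2 + q) + 175 = (q + 2*q**2) + 175 = 175 + q + 2*q**2)
-205699 - (81912 + T(-26*(-5))) = -205699 - (81912 + (175 - 26*(-5) + 2*(-26*(-5))**2)) = -205699 - (81912 + (175 + 130 + 2*130**2)) = -205699 - (81912 + (175 + 130 + 2*16900)) = -205699 - (81912 + (175 + 130 + 33800)) = -205699 - (81912 + 34105) = -205699 - 1*116017 = -205699 - 116017 = -321716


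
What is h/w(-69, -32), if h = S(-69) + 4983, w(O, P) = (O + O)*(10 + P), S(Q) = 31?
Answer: 109/66 ≈ 1.6515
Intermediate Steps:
w(O, P) = 2*O*(10 + P) (w(O, P) = (2*O)*(10 + P) = 2*O*(10 + P))
h = 5014 (h = 31 + 4983 = 5014)
h/w(-69, -32) = 5014/((2*(-69)*(10 - 32))) = 5014/((2*(-69)*(-22))) = 5014/3036 = 5014*(1/3036) = 109/66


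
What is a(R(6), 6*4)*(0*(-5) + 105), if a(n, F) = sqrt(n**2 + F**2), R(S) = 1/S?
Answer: 35*sqrt(20737)/2 ≈ 2520.1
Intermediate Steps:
a(n, F) = sqrt(F**2 + n**2)
a(R(6), 6*4)*(0*(-5) + 105) = sqrt((6*4)**2 + (1/6)**2)*(0*(-5) + 105) = sqrt(24**2 + (1/6)**2)*(0 + 105) = sqrt(576 + 1/36)*105 = sqrt(20737/36)*105 = (sqrt(20737)/6)*105 = 35*sqrt(20737)/2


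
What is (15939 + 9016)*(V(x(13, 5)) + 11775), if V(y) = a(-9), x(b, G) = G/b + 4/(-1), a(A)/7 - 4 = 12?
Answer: 296640085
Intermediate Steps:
a(A) = 112 (a(A) = 28 + 7*12 = 28 + 84 = 112)
x(b, G) = -4 + G/b (x(b, G) = G/b + 4*(-1) = G/b - 4 = -4 + G/b)
V(y) = 112
(15939 + 9016)*(V(x(13, 5)) + 11775) = (15939 + 9016)*(112 + 11775) = 24955*11887 = 296640085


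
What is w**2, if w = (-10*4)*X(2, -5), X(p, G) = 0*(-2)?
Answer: 0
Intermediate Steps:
X(p, G) = 0
w = 0 (w = -10*4*0 = -40*0 = 0)
w**2 = 0**2 = 0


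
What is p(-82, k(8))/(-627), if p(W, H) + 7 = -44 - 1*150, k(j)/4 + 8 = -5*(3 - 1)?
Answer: 67/209 ≈ 0.32057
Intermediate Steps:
k(j) = -72 (k(j) = -32 + 4*(-5*(3 - 1)) = -32 + 4*(-5*2) = -32 + 4*(-10) = -32 - 40 = -72)
p(W, H) = -201 (p(W, H) = -7 + (-44 - 1*150) = -7 + (-44 - 150) = -7 - 194 = -201)
p(-82, k(8))/(-627) = -201/(-627) = -201*(-1/627) = 67/209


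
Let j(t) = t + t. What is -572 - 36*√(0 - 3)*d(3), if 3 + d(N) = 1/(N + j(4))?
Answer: -572 + 1152*I*√3/11 ≈ -572.0 + 181.39*I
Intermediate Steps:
j(t) = 2*t
d(N) = -3 + 1/(8 + N) (d(N) = -3 + 1/(N + 2*4) = -3 + 1/(N + 8) = -3 + 1/(8 + N))
-572 - 36*√(0 - 3)*d(3) = -572 - 36*√(0 - 3)*(-23 - 3*3)/(8 + 3) = -572 - 36*√(-3)*(-23 - 9)/11 = -572 - 36*(I*√3)*(1/11)*(-32) = -572 - 36*I*√3*(-32)/11 = -572 - (-1152)*I*√3/11 = -572 + 1152*I*√3/11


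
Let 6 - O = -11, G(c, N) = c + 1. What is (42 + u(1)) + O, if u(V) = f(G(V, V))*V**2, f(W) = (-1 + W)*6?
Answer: 65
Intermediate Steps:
G(c, N) = 1 + c
O = 17 (O = 6 - 1*(-11) = 6 + 11 = 17)
f(W) = -6 + 6*W
u(V) = 6*V**3 (u(V) = (-6 + 6*(1 + V))*V**2 = (-6 + (6 + 6*V))*V**2 = (6*V)*V**2 = 6*V**3)
(42 + u(1)) + O = (42 + 6*1**3) + 17 = (42 + 6*1) + 17 = (42 + 6) + 17 = 48 + 17 = 65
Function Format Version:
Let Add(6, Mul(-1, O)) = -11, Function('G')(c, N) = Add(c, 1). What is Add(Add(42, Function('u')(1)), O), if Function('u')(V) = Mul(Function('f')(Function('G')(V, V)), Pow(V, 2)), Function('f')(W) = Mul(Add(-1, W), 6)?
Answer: 65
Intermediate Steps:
Function('G')(c, N) = Add(1, c)
O = 17 (O = Add(6, Mul(-1, -11)) = Add(6, 11) = 17)
Function('f')(W) = Add(-6, Mul(6, W))
Function('u')(V) = Mul(6, Pow(V, 3)) (Function('u')(V) = Mul(Add(-6, Mul(6, Add(1, V))), Pow(V, 2)) = Mul(Add(-6, Add(6, Mul(6, V))), Pow(V, 2)) = Mul(Mul(6, V), Pow(V, 2)) = Mul(6, Pow(V, 3)))
Add(Add(42, Function('u')(1)), O) = Add(Add(42, Mul(6, Pow(1, 3))), 17) = Add(Add(42, Mul(6, 1)), 17) = Add(Add(42, 6), 17) = Add(48, 17) = 65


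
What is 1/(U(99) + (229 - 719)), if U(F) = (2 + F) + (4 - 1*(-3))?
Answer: -1/382 ≈ -0.0026178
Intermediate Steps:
U(F) = 9 + F (U(F) = (2 + F) + (4 + 3) = (2 + F) + 7 = 9 + F)
1/(U(99) + (229 - 719)) = 1/((9 + 99) + (229 - 719)) = 1/(108 - 490) = 1/(-382) = -1/382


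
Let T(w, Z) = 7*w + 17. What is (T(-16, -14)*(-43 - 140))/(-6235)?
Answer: -3477/1247 ≈ -2.7883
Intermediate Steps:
T(w, Z) = 17 + 7*w
(T(-16, -14)*(-43 - 140))/(-6235) = ((17 + 7*(-16))*(-43 - 140))/(-6235) = ((17 - 112)*(-183))*(-1/6235) = -95*(-183)*(-1/6235) = 17385*(-1/6235) = -3477/1247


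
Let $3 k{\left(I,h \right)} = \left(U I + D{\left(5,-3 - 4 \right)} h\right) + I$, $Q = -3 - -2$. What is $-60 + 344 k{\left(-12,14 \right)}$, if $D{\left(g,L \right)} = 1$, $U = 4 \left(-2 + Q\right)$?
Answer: $\frac{50044}{3} \approx 16681.0$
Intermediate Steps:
$Q = -1$ ($Q = -3 + 2 = -1$)
$U = -12$ ($U = 4 \left(-2 - 1\right) = 4 \left(-3\right) = -12$)
$k{\left(I,h \right)} = - \frac{11 I}{3} + \frac{h}{3}$ ($k{\left(I,h \right)} = \frac{\left(- 12 I + 1 h\right) + I}{3} = \frac{\left(- 12 I + h\right) + I}{3} = \frac{\left(h - 12 I\right) + I}{3} = \frac{h - 11 I}{3} = - \frac{11 I}{3} + \frac{h}{3}$)
$-60 + 344 k{\left(-12,14 \right)} = -60 + 344 \left(\left(- \frac{11}{3}\right) \left(-12\right) + \frac{1}{3} \cdot 14\right) = -60 + 344 \left(44 + \frac{14}{3}\right) = -60 + 344 \cdot \frac{146}{3} = -60 + \frac{50224}{3} = \frac{50044}{3}$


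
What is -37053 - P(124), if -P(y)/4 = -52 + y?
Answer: -36765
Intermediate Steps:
P(y) = 208 - 4*y (P(y) = -4*(-52 + y) = 208 - 4*y)
-37053 - P(124) = -37053 - (208 - 4*124) = -37053 - (208 - 496) = -37053 - 1*(-288) = -37053 + 288 = -36765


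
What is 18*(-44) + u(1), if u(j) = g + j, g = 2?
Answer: -789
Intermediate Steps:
u(j) = 2 + j
18*(-44) + u(1) = 18*(-44) + (2 + 1) = -792 + 3 = -789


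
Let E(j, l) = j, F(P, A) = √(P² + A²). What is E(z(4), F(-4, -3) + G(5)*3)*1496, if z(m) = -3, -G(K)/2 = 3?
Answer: -4488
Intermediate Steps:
G(K) = -6 (G(K) = -2*3 = -6)
F(P, A) = √(A² + P²)
E(z(4), F(-4, -3) + G(5)*3)*1496 = -3*1496 = -4488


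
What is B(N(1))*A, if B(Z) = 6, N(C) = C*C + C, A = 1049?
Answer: 6294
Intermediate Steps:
N(C) = C + C² (N(C) = C² + C = C + C²)
B(N(1))*A = 6*1049 = 6294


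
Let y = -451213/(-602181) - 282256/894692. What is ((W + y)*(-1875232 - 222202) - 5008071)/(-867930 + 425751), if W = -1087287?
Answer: -307165180454208894644921/59557810621261527 ≈ -5.1574e+6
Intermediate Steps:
y = 58431865265/134691630813 (y = -451213*(-1/602181) - 282256*1/894692 = 451213/602181 - 70564/223673 = 58431865265/134691630813 ≈ 0.43382)
((W + y)*(-1875232 - 222202) - 5008071)/(-867930 + 425751) = ((-1087287 + 58431865265/134691630813)*(-1875232 - 222202) - 5008071)/(-867930 + 425751) = (-146448400759909066/134691630813*(-2097434) - 5008071)/(-442179) = (307165854999459111936644/134691630813 - 5008071)*(-1/442179) = (307165180454208894644921/134691630813)*(-1/442179) = -307165180454208894644921/59557810621261527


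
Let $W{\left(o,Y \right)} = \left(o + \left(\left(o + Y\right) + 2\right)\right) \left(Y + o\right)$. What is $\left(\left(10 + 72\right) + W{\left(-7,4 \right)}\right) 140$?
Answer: $14840$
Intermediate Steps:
$W{\left(o,Y \right)} = \left(Y + o\right) \left(2 + Y + 2 o\right)$ ($W{\left(o,Y \right)} = \left(o + \left(\left(Y + o\right) + 2\right)\right) \left(Y + o\right) = \left(o + \left(2 + Y + o\right)\right) \left(Y + o\right) = \left(2 + Y + 2 o\right) \left(Y + o\right) = \left(Y + o\right) \left(2 + Y + 2 o\right)$)
$\left(\left(10 + 72\right) + W{\left(-7,4 \right)}\right) 140 = \left(\left(10 + 72\right) + \left(4^{2} + 2 \cdot 4 + 2 \left(-7\right) + 2 \left(-7\right)^{2} + 3 \cdot 4 \left(-7\right)\right)\right) 140 = \left(82 + \left(16 + 8 - 14 + 2 \cdot 49 - 84\right)\right) 140 = \left(82 + \left(16 + 8 - 14 + 98 - 84\right)\right) 140 = \left(82 + 24\right) 140 = 106 \cdot 140 = 14840$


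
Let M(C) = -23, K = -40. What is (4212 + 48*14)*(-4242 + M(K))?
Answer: -20830260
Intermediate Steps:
(4212 + 48*14)*(-4242 + M(K)) = (4212 + 48*14)*(-4242 - 23) = (4212 + 672)*(-4265) = 4884*(-4265) = -20830260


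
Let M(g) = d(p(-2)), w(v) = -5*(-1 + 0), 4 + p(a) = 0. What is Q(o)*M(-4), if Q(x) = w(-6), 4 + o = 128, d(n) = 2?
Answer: 10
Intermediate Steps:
p(a) = -4 (p(a) = -4 + 0 = -4)
w(v) = 5 (w(v) = -5*(-1) = 5)
o = 124 (o = -4 + 128 = 124)
Q(x) = 5
M(g) = 2
Q(o)*M(-4) = 5*2 = 10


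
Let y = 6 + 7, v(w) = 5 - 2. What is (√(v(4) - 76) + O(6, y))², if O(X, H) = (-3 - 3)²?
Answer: (36 + I*√73)² ≈ 1223.0 + 615.17*I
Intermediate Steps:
v(w) = 3
y = 13
O(X, H) = 36 (O(X, H) = (-6)² = 36)
(√(v(4) - 76) + O(6, y))² = (√(3 - 76) + 36)² = (√(-73) + 36)² = (I*√73 + 36)² = (36 + I*√73)²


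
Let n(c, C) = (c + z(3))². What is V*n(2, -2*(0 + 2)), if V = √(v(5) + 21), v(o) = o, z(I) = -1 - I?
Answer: 4*√26 ≈ 20.396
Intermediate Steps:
V = √26 (V = √(5 + 21) = √26 ≈ 5.0990)
n(c, C) = (-4 + c)² (n(c, C) = (c + (-1 - 1*3))² = (c + (-1 - 3))² = (c - 4)² = (-4 + c)²)
V*n(2, -2*(0 + 2)) = √26*(-4 + 2)² = √26*(-2)² = √26*4 = 4*√26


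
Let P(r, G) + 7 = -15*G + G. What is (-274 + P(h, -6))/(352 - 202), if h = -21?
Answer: -197/150 ≈ -1.3133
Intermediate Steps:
P(r, G) = -7 - 14*G (P(r, G) = -7 + (-15*G + G) = -7 - 14*G)
(-274 + P(h, -6))/(352 - 202) = (-274 + (-7 - 14*(-6)))/(352 - 202) = (-274 + (-7 + 84))/150 = (-274 + 77)*(1/150) = -197*1/150 = -197/150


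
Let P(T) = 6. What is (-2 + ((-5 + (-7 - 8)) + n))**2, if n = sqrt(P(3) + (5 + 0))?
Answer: (22 - sqrt(11))**2 ≈ 349.07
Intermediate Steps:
n = sqrt(11) (n = sqrt(6 + (5 + 0)) = sqrt(6 + 5) = sqrt(11) ≈ 3.3166)
(-2 + ((-5 + (-7 - 8)) + n))**2 = (-2 + ((-5 + (-7 - 8)) + sqrt(11)))**2 = (-2 + ((-5 - 15) + sqrt(11)))**2 = (-2 + (-20 + sqrt(11)))**2 = (-22 + sqrt(11))**2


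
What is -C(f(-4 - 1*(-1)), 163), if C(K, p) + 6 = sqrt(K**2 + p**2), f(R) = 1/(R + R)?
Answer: 6 - sqrt(956485)/6 ≈ -157.00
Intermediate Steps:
f(R) = 1/(2*R)
C(K, p) = -6 + sqrt(K**2 + p**2)
-C(f(-4 - 1*(-1)), 163) = -(-6 + sqrt((1/(2*(-4 - 1*(-1))))**2 + 163**2)) = -(-6 + sqrt((1/(2*(-4 + 1)))**2 + 26569)) = -(-6 + sqrt(((1/2)/(-3))**2 + 26569)) = -(-6 + sqrt(((1/2)*(-1/3))**2 + 26569)) = -(-6 + sqrt((-1/6)**2 + 26569)) = -(-6 + sqrt(1/36 + 26569)) = -(-6 + sqrt(956485/36)) = -(-6 + sqrt(956485)/6) = 6 - sqrt(956485)/6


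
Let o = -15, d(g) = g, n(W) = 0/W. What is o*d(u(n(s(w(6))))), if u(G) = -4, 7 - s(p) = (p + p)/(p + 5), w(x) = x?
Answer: 60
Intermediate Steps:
s(p) = 7 - 2*p/(5 + p) (s(p) = 7 - (p + p)/(p + 5) = 7 - 2*p/(5 + p))
n(W) = 0
o*d(u(n(s(w(6))))) = -15*(-4) = 60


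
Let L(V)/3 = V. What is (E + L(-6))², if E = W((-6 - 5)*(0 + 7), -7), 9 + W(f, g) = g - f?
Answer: 1849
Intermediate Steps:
L(V) = 3*V
W(f, g) = -9 + g - f (W(f, g) = -9 + (g - f) = -9 + g - f)
E = 61 (E = -9 - 7 - (-6 - 5)*(0 + 7) = -9 - 7 - (-11)*7 = -9 - 7 - 1*(-77) = -9 - 7 + 77 = 61)
(E + L(-6))² = (61 + 3*(-6))² = (61 - 18)² = 43² = 1849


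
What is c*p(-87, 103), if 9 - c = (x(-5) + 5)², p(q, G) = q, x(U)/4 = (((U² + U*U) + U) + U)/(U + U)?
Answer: 9744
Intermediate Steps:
x(U) = 2*(2*U + 2*U²)/U (x(U) = 4*((((U² + U*U) + U) + U)/(U + U)) = 4*((((U² + U²) + U) + U)/((2*U))) = 4*(((2*U² + U) + U)*(1/(2*U))) = 4*(((U + 2*U²) + U)*(1/(2*U))) = 4*((2*U + 2*U²)*(1/(2*U))) = 4*((2*U + 2*U²)/(2*U)) = 2*(2*U + 2*U²)/U)
c = -112 (c = 9 - ((4 + 4*(-5)) + 5)² = 9 - ((4 - 20) + 5)² = 9 - (-16 + 5)² = 9 - 1*(-11)² = 9 - 1*121 = 9 - 121 = -112)
c*p(-87, 103) = -112*(-87) = 9744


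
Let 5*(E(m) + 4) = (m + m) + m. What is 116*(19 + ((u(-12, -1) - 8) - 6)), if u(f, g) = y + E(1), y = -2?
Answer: -232/5 ≈ -46.400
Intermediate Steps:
E(m) = -4 + 3*m/5 (E(m) = -4 + ((m + m) + m)/5 = -4 + (2*m + m)/5 = -4 + (3*m)/5 = -4 + 3*m/5)
u(f, g) = -27/5 (u(f, g) = -2 + (-4 + (3/5)*1) = -2 + (-4 + 3/5) = -2 - 17/5 = -27/5)
116*(19 + ((u(-12, -1) - 8) - 6)) = 116*(19 + ((-27/5 - 8) - 6)) = 116*(19 + (-67/5 - 6)) = 116*(19 - 97/5) = 116*(-2/5) = -232/5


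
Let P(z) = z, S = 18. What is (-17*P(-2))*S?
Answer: 612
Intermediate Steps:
(-17*P(-2))*S = -17*(-2)*18 = 34*18 = 612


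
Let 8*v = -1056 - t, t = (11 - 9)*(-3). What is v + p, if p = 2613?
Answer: 9927/4 ≈ 2481.8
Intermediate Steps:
t = -6 (t = 2*(-3) = -6)
v = -525/4 (v = (-1056 - 1*(-6))/8 = (-1056 + 6)/8 = (⅛)*(-1050) = -525/4 ≈ -131.25)
v + p = -525/4 + 2613 = 9927/4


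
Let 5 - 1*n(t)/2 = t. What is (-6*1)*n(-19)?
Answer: -288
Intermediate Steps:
n(t) = 10 - 2*t
(-6*1)*n(-19) = (-6*1)*(10 - 2*(-19)) = -6*(10 + 38) = -6*48 = -288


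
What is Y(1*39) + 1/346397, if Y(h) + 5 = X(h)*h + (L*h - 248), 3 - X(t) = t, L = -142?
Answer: -2492326414/346397 ≈ -7195.0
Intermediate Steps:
X(t) = 3 - t
Y(h) = -253 - 142*h + h*(3 - h) (Y(h) = -5 + ((3 - h)*h + (-142*h - 248)) = -5 + (h*(3 - h) + (-248 - 142*h)) = -5 + (-248 - 142*h + h*(3 - h)) = -253 - 142*h + h*(3 - h))
Y(1*39) + 1/346397 = (-253 - (1*39)**2 - 139*39) + 1/346397 = (-253 - 1*39**2 - 139*39) + 1/346397 = (-253 - 1*1521 - 5421) + 1/346397 = (-253 - 1521 - 5421) + 1/346397 = -7195 + 1/346397 = -2492326414/346397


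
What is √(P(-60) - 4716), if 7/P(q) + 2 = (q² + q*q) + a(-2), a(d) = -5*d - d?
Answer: I*√5003203370/1030 ≈ 68.673*I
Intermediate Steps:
a(d) = -6*d
P(q) = 7/(10 + 2*q²) (P(q) = 7/(-2 + ((q² + q*q) - 6*(-2))) = 7/(-2 + ((q² + q²) + 12)) = 7/(-2 + (2*q² + 12)) = 7/(-2 + (12 + 2*q²)) = 7/(10 + 2*q²))
√(P(-60) - 4716) = √(7/(2*(5 + (-60)²)) - 4716) = √(7/(2*(5 + 3600)) - 4716) = √((7/2)/3605 - 4716) = √((7/2)*(1/3605) - 4716) = √(1/1030 - 4716) = √(-4857479/1030) = I*√5003203370/1030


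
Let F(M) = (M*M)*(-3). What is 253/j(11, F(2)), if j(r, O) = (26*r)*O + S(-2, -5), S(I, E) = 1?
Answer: -253/3431 ≈ -0.073739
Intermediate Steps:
F(M) = -3*M² (F(M) = M²*(-3) = -3*M²)
j(r, O) = 1 + 26*O*r (j(r, O) = (26*r)*O + 1 = 26*O*r + 1 = 1 + 26*O*r)
253/j(11, F(2)) = 253/(1 + 26*(-3*2²)*11) = 253/(1 + 26*(-3*4)*11) = 253/(1 + 26*(-12)*11) = 253/(1 - 3432) = 253/(-3431) = 253*(-1/3431) = -253/3431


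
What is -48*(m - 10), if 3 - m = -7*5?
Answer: -1344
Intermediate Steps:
m = 38 (m = 3 - (-7)*5 = 3 - 1*(-35) = 3 + 35 = 38)
-48*(m - 10) = -48*(38 - 10) = -48*28 = -1344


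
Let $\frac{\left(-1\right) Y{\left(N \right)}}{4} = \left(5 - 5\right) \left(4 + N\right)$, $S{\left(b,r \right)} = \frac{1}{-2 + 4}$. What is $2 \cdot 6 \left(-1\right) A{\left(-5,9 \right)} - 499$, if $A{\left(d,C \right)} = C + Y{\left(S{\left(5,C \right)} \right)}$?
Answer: $-607$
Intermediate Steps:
$S{\left(b,r \right)} = \frac{1}{2}$
$Y{\left(N \right)} = 0$ ($Y{\left(N \right)} = - 4 \left(5 - 5\right) \left(4 + N\right) = - 4 \cdot 0 \left(4 + N\right) = \left(-4\right) 0 = 0$)
$A{\left(d,C \right)} = C$ ($A{\left(d,C \right)} = C + 0 = C$)
$2 \cdot 6 \left(-1\right) A{\left(-5,9 \right)} - 499 = 2 \cdot 6 \left(-1\right) 9 - 499 = 12 \left(-1\right) 9 - 499 = \left(-12\right) 9 - 499 = -108 - 499 = -607$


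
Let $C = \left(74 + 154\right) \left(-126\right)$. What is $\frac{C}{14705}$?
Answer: $- \frac{28728}{14705} \approx -1.9536$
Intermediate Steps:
$C = -28728$ ($C = 228 \left(-126\right) = -28728$)
$\frac{C}{14705} = - \frac{28728}{14705}$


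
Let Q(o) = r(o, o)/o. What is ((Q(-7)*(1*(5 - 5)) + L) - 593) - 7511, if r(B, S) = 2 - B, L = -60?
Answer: -8164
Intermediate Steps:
Q(o) = (2 - o)/o
((Q(-7)*(1*(5 - 5)) + L) - 593) - 7511 = ((((2 - 1*(-7))/(-7))*(1*(5 - 5)) - 60) - 593) - 7511 = (((-(2 + 7)/7)*(1*0) - 60) - 593) - 7511 = ((-1/7*9*0 - 60) - 593) - 7511 = ((-9/7*0 - 60) - 593) - 7511 = ((0 - 60) - 593) - 7511 = (-60 - 593) - 7511 = -653 - 7511 = -8164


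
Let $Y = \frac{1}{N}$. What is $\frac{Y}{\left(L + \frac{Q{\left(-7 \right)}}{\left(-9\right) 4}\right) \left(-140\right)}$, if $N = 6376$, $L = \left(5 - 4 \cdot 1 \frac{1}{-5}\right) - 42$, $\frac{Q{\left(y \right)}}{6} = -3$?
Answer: $\frac{1}{31867248} \approx 3.138 \cdot 10^{-8}$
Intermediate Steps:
$Q{\left(y \right)} = -18$ ($Q{\left(y \right)} = 6 \left(-3\right) = -18$)
$L = - \frac{181}{5}$ ($L = \left(5 - 4 \cdot 1 \left(- \frac{1}{5}\right)\right) - 42 = \left(5 - - \frac{4}{5}\right) - 42 = \left(5 + \frac{4}{5}\right) - 42 = \frac{29}{5} - 42 = - \frac{181}{5} \approx -36.2$)
$Y = \frac{1}{6376} \approx 0.00015684$
$\frac{Y}{\left(L + \frac{Q{\left(-7 \right)}}{\left(-9\right) 4}\right) \left(-140\right)} = \frac{1}{6376 \left(- \frac{181}{5} - \frac{18}{\left(-9\right) 4}\right) \left(-140\right)} = \frac{1}{6376 \left(- \frac{181}{5} - \frac{18}{-36}\right) \left(-140\right)} = \frac{1}{6376 \left(- \frac{181}{5} - - \frac{1}{2}\right) \left(-140\right)} = \frac{1}{6376 \left(- \frac{181}{5} + \frac{1}{2}\right) \left(-140\right)} = \frac{1}{6376 \left(\left(- \frac{357}{10}\right) \left(-140\right)\right)} = \frac{1}{6376 \cdot 4998} = \frac{1}{6376} \cdot \frac{1}{4998} = \frac{1}{31867248}$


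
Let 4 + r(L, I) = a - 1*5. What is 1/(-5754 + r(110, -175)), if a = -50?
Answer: -1/5813 ≈ -0.00017203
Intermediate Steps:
r(L, I) = -59 (r(L, I) = -4 + (-50 - 1*5) = -4 + (-50 - 5) = -4 - 55 = -59)
1/(-5754 + r(110, -175)) = 1/(-5754 - 59) = 1/(-5813) = -1/5813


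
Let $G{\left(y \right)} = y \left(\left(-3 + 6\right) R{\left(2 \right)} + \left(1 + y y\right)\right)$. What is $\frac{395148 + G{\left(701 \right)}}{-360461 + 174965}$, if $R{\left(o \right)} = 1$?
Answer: $- \frac{344870053}{185496} \approx -1859.2$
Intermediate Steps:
$G{\left(y \right)} = y \left(4 + y^{2}\right)$ ($G{\left(y \right)} = y \left(\left(-3 + 6\right) 1 + \left(1 + y y\right)\right) = y \left(3 \cdot 1 + \left(1 + y^{2}\right)\right) = y \left(3 + \left(1 + y^{2}\right)\right) = y \left(4 + y^{2}\right)$)
$\frac{395148 + G{\left(701 \right)}}{-360461 + 174965} = \frac{395148 + 701 \left(4 + 701^{2}\right)}{-360461 + 174965} = \frac{395148 + 701 \left(4 + 491401\right)}{-185496} = \left(395148 + 701 \cdot 491405\right) \left(- \frac{1}{185496}\right) = \left(395148 + 344474905\right) \left(- \frac{1}{185496}\right) = 344870053 \left(- \frac{1}{185496}\right) = - \frac{344870053}{185496}$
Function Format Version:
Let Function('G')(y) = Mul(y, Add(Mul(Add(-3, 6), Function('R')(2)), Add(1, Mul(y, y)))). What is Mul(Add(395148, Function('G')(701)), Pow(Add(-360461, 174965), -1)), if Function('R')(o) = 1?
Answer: Rational(-344870053, 185496) ≈ -1859.2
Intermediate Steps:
Function('G')(y) = Mul(y, Add(4, Pow(y, 2))) (Function('G')(y) = Mul(y, Add(Mul(Add(-3, 6), 1), Add(1, Mul(y, y)))) = Mul(y, Add(Mul(3, 1), Add(1, Pow(y, 2)))) = Mul(y, Add(3, Add(1, Pow(y, 2)))) = Mul(y, Add(4, Pow(y, 2))))
Mul(Add(395148, Function('G')(701)), Pow(Add(-360461, 174965), -1)) = Mul(Add(395148, Mul(701, Add(4, Pow(701, 2)))), Pow(Add(-360461, 174965), -1)) = Mul(Add(395148, Mul(701, Add(4, 491401))), Pow(-185496, -1)) = Mul(Add(395148, Mul(701, 491405)), Rational(-1, 185496)) = Mul(Add(395148, 344474905), Rational(-1, 185496)) = Mul(344870053, Rational(-1, 185496)) = Rational(-344870053, 185496)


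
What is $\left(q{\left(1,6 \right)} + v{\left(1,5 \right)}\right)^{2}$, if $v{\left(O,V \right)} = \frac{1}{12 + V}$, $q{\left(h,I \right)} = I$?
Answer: $\frac{10609}{289} \approx 36.709$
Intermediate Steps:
$\left(q{\left(1,6 \right)} + v{\left(1,5 \right)}\right)^{2} = \left(6 + \frac{1}{12 + 5}\right)^{2} = \left(6 + \frac{1}{17}\right)^{2} = \left(\frac{103}{17}\right)^{2} = \frac{10609}{289}$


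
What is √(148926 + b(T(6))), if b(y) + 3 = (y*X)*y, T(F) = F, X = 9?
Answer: 3*√16583 ≈ 386.33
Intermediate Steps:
b(y) = -3 + 9*y² (b(y) = -3 + (y*9)*y = -3 + (9*y)*y = -3 + 9*y²)
√(148926 + b(T(6))) = √(148926 + (-3 + 9*6²)) = √(148926 + (-3 + 9*36)) = √(148926 + (-3 + 324)) = √(148926 + 321) = √149247 = 3*√16583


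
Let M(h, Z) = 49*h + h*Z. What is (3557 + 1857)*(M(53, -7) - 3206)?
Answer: -5305720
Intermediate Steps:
M(h, Z) = 49*h + Z*h
(3557 + 1857)*(M(53, -7) - 3206) = (3557 + 1857)*(53*(49 - 7) - 3206) = 5414*(53*42 - 3206) = 5414*(2226 - 3206) = 5414*(-980) = -5305720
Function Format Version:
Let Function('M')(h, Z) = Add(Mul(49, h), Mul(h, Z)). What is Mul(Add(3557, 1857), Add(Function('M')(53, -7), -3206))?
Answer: -5305720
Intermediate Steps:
Function('M')(h, Z) = Add(Mul(49, h), Mul(Z, h))
Mul(Add(3557, 1857), Add(Function('M')(53, -7), -3206)) = Mul(Add(3557, 1857), Add(Mul(53, Add(49, -7)), -3206)) = Mul(5414, Add(Mul(53, 42), -3206)) = Mul(5414, Add(2226, -3206)) = Mul(5414, -980) = -5305720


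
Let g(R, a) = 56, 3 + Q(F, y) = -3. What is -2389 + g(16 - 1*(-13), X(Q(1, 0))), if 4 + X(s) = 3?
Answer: -2333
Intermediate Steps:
Q(F, y) = -6 (Q(F, y) = -3 - 3 = -6)
X(s) = -1 (X(s) = -4 + 3 = -1)
-2389 + g(16 - 1*(-13), X(Q(1, 0))) = -2389 + 56 = -2333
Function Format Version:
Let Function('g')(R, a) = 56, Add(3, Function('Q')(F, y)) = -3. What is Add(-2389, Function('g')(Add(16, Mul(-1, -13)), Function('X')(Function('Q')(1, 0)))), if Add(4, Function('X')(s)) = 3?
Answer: -2333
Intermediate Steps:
Function('Q')(F, y) = -6 (Function('Q')(F, y) = Add(-3, -3) = -6)
Function('X')(s) = -1 (Function('X')(s) = Add(-4, 3) = -1)
Add(-2389, Function('g')(Add(16, Mul(-1, -13)), Function('X')(Function('Q')(1, 0)))) = Add(-2389, 56) = -2333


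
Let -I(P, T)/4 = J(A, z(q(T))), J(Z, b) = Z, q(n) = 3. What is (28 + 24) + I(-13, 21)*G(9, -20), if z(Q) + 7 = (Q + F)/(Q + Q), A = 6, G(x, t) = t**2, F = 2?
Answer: -9548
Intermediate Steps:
z(Q) = -7 + (2 + Q)/(2*Q) (z(Q) = -7 + (Q + 2)/(Q + Q) = -7 + (2 + Q)/((2*Q)) = -7 + (2 + Q)*(1/(2*Q)) = -7 + (2 + Q)/(2*Q))
I(P, T) = -24 (I(P, T) = -4*6 = -24)
(28 + 24) + I(-13, 21)*G(9, -20) = (28 + 24) - 24*(-20)**2 = 52 - 24*400 = 52 - 9600 = -9548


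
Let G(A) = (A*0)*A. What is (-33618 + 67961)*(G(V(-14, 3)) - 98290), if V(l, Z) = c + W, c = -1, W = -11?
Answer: -3375573470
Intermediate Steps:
V(l, Z) = -12 (V(l, Z) = -1 - 11 = -12)
G(A) = 0 (G(A) = 0*A = 0)
(-33618 + 67961)*(G(V(-14, 3)) - 98290) = (-33618 + 67961)*(0 - 98290) = 34343*(-98290) = -3375573470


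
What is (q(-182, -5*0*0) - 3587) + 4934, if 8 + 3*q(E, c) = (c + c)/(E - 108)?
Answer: 4033/3 ≈ 1344.3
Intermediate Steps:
q(E, c) = -8/3 + 2*c/(3*(-108 + E)) (q(E, c) = -8/3 + ((c + c)/(E - 108))/3 = -8/3 + ((2*c)/(-108 + E))/3 = -8/3 + (2*c/(-108 + E))/3 = -8/3 + 2*c/(3*(-108 + E)))
(q(-182, -5*0*0) - 3587) + 4934 = (2*(432 - 5*0*0 - 4*(-182))/(3*(-108 - 182)) - 3587) + 4934 = ((2/3)*(432 + 0*0 + 728)/(-290) - 3587) + 4934 = ((2/3)*(-1/290)*(432 + 0 + 728) - 3587) + 4934 = ((2/3)*(-1/290)*1160 - 3587) + 4934 = (-8/3 - 3587) + 4934 = -10769/3 + 4934 = 4033/3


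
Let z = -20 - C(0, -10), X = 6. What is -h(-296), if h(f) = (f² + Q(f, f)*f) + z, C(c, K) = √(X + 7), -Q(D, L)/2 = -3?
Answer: -85820 + √13 ≈ -85816.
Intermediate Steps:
Q(D, L) = 6 (Q(D, L) = -2*(-3) = 6)
C(c, K) = √13 (C(c, K) = √(6 + 7) = √13)
z = -20 - √13 ≈ -23.606
h(f) = -20 + f² - √13 + 6*f (h(f) = (f² + 6*f) + (-20 - √13) = -20 + f² - √13 + 6*f)
-h(-296) = -(-20 + (-296)² - √13 + 6*(-296)) = -(-20 + 87616 - √13 - 1776) = -(85820 - √13) = -85820 + √13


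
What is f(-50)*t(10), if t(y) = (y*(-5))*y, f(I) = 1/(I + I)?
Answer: 5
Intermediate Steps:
f(I) = 1/(2*I)
t(y) = -5*y**2 (t(y) = (-5*y)*y = -5*y**2)
f(-50)*t(10) = ((1/2)/(-50))*(-5*10**2) = ((1/2)*(-1/50))*(-5*100) = -1/100*(-500) = 5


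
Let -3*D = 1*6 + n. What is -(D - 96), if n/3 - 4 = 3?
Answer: 105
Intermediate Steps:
n = 21 (n = 12 + 3*3 = 12 + 9 = 21)
D = -9 (D = -(1*6 + 21)/3 = -(6 + 21)/3 = -⅓*27 = -9)
-(D - 96) = -(-9 - 96) = -1*(-105) = 105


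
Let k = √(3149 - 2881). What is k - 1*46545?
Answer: -46545 + 2*√67 ≈ -46529.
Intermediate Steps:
k = 2*√67 (k = √268 = 2*√67 ≈ 16.371)
k - 1*46545 = 2*√67 - 1*46545 = 2*√67 - 46545 = -46545 + 2*√67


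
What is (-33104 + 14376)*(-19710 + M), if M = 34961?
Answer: -285620728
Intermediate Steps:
(-33104 + 14376)*(-19710 + M) = (-33104 + 14376)*(-19710 + 34961) = -18728*15251 = -285620728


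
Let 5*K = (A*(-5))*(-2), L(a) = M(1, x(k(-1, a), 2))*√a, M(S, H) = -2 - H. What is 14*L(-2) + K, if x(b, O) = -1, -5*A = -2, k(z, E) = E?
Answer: ⅘ - 14*I*√2 ≈ 0.8 - 19.799*I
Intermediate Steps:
A = ⅖ (A = -⅕*(-2) = ⅖ ≈ 0.40000)
L(a) = -√a (L(a) = (-2 - 1*(-1))*√a = (-2 + 1)*√a = -√a)
K = ⅘ (K = (((⅖)*(-5))*(-2))/5 = (-2*(-2))/5 = (⅕)*4 = ⅘ ≈ 0.80000)
14*L(-2) + K = 14*(-√(-2)) + ⅘ = 14*(-I*√2) + ⅘ = -14*I*√2 + ⅘ = ⅘ - 14*I*√2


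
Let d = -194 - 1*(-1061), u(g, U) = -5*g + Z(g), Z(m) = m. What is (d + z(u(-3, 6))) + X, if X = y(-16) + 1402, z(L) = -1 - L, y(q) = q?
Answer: 2240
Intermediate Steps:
u(g, U) = -4*g (u(g, U) = -5*g + g = -4*g)
X = 1386 (X = -16 + 1402 = 1386)
d = 867 (d = -194 + 1061 = 867)
(d + z(u(-3, 6))) + X = (867 + (-1 - (-4)*(-3))) + 1386 = (867 + (-1 - 1*12)) + 1386 = (867 + (-1 - 12)) + 1386 = (867 - 13) + 1386 = 854 + 1386 = 2240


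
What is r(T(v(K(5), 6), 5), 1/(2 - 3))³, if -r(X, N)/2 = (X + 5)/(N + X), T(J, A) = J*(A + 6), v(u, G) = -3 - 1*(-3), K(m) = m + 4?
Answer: 1000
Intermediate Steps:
K(m) = 4 + m
v(u, G) = 0 (v(u, G) = -3 + 3 = 0)
T(J, A) = J*(6 + A)
r(X, N) = -2*(5 + X)/(N + X) (r(X, N) = -2*(X + 5)/(N + X) = -2*(5 + X)/(N + X))
r(T(v(K(5), 6), 5), 1/(2 - 3))³ = (2*(-5 - 0*(6 + 5))/(1/(2 - 3) + 0*(6 + 5)))³ = (2*(-5 - 0*11)/(1/(-1) + 0*11))³ = (2*(-5 - 1*0)/(-1 + 0))³ = (2*(-5 + 0)/(-1))³ = (2*(-1)*(-5))³ = 10³ = 1000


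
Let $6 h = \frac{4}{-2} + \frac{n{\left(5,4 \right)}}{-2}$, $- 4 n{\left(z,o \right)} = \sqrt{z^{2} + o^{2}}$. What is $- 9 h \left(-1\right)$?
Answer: $-3 + \frac{3 \sqrt{41}}{16} \approx -1.7994$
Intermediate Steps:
$n{\left(z,o \right)} = - \frac{\sqrt{o^{2} + z^{2}}}{4}$ ($n{\left(z,o \right)} = - \frac{\sqrt{z^{2} + o^{2}}}{4} = - \frac{\sqrt{o^{2} + z^{2}}}{4}$)
$h = - \frac{1}{3} + \frac{\sqrt{41}}{48}$ ($h = \frac{\frac{4}{-2} + \frac{\left(- \frac{1}{4}\right) \sqrt{4^{2} + 5^{2}}}{-2}}{6} = \frac{4 \left(- \frac{1}{2}\right) + - \frac{\sqrt{16 + 25}}{4} \left(- \frac{1}{2}\right)}{6} = \frac{-2 + - \frac{\sqrt{41}}{4} \left(- \frac{1}{2}\right)}{6} = \frac{-2 + \frac{\sqrt{41}}{8}}{6} = - \frac{1}{3} + \frac{\sqrt{41}}{48} \approx -0.19993$)
$- 9 h \left(-1\right) = - 9 \left(- \frac{1}{3} + \frac{\sqrt{41}}{48}\right) \left(-1\right) = \left(3 - \frac{3 \sqrt{41}}{16}\right) \left(-1\right) = -3 + \frac{3 \sqrt{41}}{16}$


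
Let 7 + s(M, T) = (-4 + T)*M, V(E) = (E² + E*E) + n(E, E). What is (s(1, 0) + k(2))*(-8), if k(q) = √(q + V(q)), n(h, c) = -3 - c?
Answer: 88 - 8*√5 ≈ 70.111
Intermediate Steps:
V(E) = -3 - E + 2*E² (V(E) = (E² + E*E) + (-3 - E) = (E² + E²) + (-3 - E) = 2*E² + (-3 - E) = -3 - E + 2*E²)
s(M, T) = -7 + M*(-4 + T) (s(M, T) = -7 + (-4 + T)*M = -7 + M*(-4 + T))
k(q) = √(-3 + 2*q²) (k(q) = √(q + (-3 - q + 2*q²)) = √(-3 + 2*q²))
(s(1, 0) + k(2))*(-8) = ((-7 - 4*1 + 1*0) + √(-3 + 2*2²))*(-8) = ((-7 - 4 + 0) + √(-3 + 2*4))*(-8) = (-11 + √(-3 + 8))*(-8) = (-11 + √5)*(-8) = 88 - 8*√5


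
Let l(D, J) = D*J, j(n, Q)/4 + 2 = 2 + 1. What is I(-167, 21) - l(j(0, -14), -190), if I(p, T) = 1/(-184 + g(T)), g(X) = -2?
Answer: 141359/186 ≈ 759.99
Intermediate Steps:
j(n, Q) = 4 (j(n, Q) = -8 + 4*(2 + 1) = -8 + 4*3 = -8 + 12 = 4)
I(p, T) = -1/186 (I(p, T) = 1/(-184 - 2) = 1/(-186) = -1/186)
I(-167, 21) - l(j(0, -14), -190) = -1/186 - 4*(-190) = -1/186 - 1*(-760) = -1/186 + 760 = 141359/186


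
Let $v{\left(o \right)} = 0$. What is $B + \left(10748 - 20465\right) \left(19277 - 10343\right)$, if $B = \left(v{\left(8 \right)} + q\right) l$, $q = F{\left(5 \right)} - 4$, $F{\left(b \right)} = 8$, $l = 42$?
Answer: $-86811510$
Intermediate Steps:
$q = 4$ ($q = 8 - 4 = 4$)
$B = 168$ ($B = \left(0 + 4\right) 42 = 4 \cdot 42 = 168$)
$B + \left(10748 - 20465\right) \left(19277 - 10343\right) = 168 + \left(10748 - 20465\right) \left(19277 - 10343\right) = 168 - 86811678 = -86811510$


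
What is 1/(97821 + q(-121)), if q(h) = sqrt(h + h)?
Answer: 97821/9568948283 - 11*I*sqrt(2)/9568948283 ≈ 1.0223e-5 - 1.6257e-9*I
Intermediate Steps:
q(h) = sqrt(2)*sqrt(h) (q(h) = sqrt(2*h) = sqrt(2)*sqrt(h))
1/(97821 + q(-121)) = 1/(97821 + sqrt(2)*sqrt(-121)) = 1/(97821 + sqrt(2)*(11*I)) = 1/(97821 + 11*I*sqrt(2))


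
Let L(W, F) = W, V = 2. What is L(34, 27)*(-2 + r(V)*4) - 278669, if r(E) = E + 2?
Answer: -278193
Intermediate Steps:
r(E) = 2 + E
L(34, 27)*(-2 + r(V)*4) - 278669 = 34*(-2 + (2 + 2)*4) - 278669 = 34*(-2 + 4*4) - 278669 = 34*(-2 + 16) - 278669 = 34*14 - 278669 = 476 - 278669 = -278193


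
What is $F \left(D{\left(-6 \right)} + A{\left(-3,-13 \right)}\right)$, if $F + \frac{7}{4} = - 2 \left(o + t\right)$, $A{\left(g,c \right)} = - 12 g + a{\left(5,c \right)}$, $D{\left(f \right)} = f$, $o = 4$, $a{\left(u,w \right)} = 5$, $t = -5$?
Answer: $\frac{35}{4} \approx 8.75$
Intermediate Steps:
$A{\left(g,c \right)} = 5 - 12 g$ ($A{\left(g,c \right)} = - 12 g + 5 = 5 - 12 g$)
$F = \frac{1}{4}$ ($F = - \frac{7}{4} - 2 \left(4 - 5\right) = - \frac{7}{4} - -2 = - \frac{7}{4} + 2 = \frac{1}{4} \approx 0.25$)
$F \left(D{\left(-6 \right)} + A{\left(-3,-13 \right)}\right) = \frac{-6 + \left(5 - -36\right)}{4} = \frac{-6 + \left(5 + 36\right)}{4} = \frac{-6 + 41}{4} = \frac{1}{4} \cdot 35 = \frac{35}{4}$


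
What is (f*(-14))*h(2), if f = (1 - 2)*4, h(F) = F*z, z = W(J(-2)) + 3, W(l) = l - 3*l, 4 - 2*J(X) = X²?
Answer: 336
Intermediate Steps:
J(X) = 2 - X²/2
W(l) = -2*l (W(l) = l - 3*l = -2*l)
z = 3 (z = -2*(2 - ½*(-2)²) + 3 = -2*(2 - ½*4) + 3 = -2*(2 - 2) + 3 = -2*0 + 3 = 0 + 3 = 3)
h(F) = 3*F (h(F) = F*3 = 3*F)
f = -4 (f = -1*4 = -4)
(f*(-14))*h(2) = (-4*(-14))*(3*2) = 56*6 = 336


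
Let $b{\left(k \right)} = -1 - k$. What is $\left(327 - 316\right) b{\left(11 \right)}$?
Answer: $-132$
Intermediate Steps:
$\left(327 - 316\right) b{\left(11 \right)} = \left(327 - 316\right) \left(-1 - 11\right) = 11 \left(-1 - 11\right) = 11 \left(-12\right) = -132$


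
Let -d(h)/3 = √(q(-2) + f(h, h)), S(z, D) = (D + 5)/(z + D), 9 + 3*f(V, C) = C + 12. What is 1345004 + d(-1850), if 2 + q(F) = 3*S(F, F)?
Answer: 1345004 - I*√22317/2 ≈ 1.345e+6 - 74.694*I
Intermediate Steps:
f(V, C) = 1 + C/3 (f(V, C) = -3 + (C + 12)/3 = -3 + (12 + C)/3 = -3 + (4 + C/3) = 1 + C/3)
S(z, D) = (5 + D)/(D + z)
q(F) = -2 + 3*(5 + F)/(2*F) (q(F) = -2 + 3*((5 + F)/(F + F)) = -2 + 3*((5 + F)/((2*F))) = -2 + 3*((1/(2*F))*(5 + F)) = -2 + 3*((5 + F)/(2*F)) = -2 + 3*(5 + F)/(2*F))
d(h) = -3*√(-13/4 + h/3) (d(h) = -3*√((½)*(15 - 1*(-2))/(-2) + (1 + h/3)) = -3*√((½)*(-½)*(15 + 2) + (1 + h/3)) = -3*√((½)*(-½)*17 + (1 + h/3)) = -3*√(-17/4 + (1 + h/3)) = -3*√(-13/4 + h/3))
1345004 + d(-1850) = 1345004 - √(-117 + 12*(-1850))/2 = 1345004 - √(-117 - 22200)/2 = 1345004 - I*√22317/2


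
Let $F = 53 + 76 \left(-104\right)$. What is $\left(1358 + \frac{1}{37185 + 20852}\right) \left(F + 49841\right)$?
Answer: $\frac{3309410231530}{58037} \approx 5.7022 \cdot 10^{7}$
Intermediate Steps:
$F = -7851$ ($F = 53 - 7904 = -7851$)
$\left(1358 + \frac{1}{37185 + 20852}\right) \left(F + 49841\right) = \left(1358 + \frac{1}{37185 + 20852}\right) \left(-7851 + 49841\right) = \left(1358 + \frac{1}{58037}\right) 41990 = \frac{78814247}{58037} \cdot 41990 = \frac{3309410231530}{58037}$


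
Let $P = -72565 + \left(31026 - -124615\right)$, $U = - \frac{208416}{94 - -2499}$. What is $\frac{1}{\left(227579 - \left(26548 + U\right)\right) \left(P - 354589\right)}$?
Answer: $- \frac{2593}{141589087691887} \approx -1.8314 \cdot 10^{-11}$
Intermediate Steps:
$U = - \frac{208416}{2593}$ ($U = - \frac{208416}{94 + 2499} = - \frac{208416}{2593} \approx -80.376$)
$P = 83076$ ($P = -72565 + \left(31026 + 124615\right) = -72565 + 155641 = 83076$)
$\frac{1}{\left(227579 - \left(26548 + U\right)\right) \left(P - 354589\right)} = \frac{1}{\left(227579 - \frac{68630548}{2593}\right) \left(83076 - 354589\right)} = \frac{1}{\left(227579 + \left(-26548 + \frac{208416}{2593}\right)\right) \left(-271513\right)} = \frac{1}{\left(227579 - \frac{68630548}{2593}\right) \left(-271513\right)} = \frac{1}{\frac{521481799}{2593} \left(-271513\right)} = \frac{1}{- \frac{141589087691887}{2593}} = - \frac{2593}{141589087691887}$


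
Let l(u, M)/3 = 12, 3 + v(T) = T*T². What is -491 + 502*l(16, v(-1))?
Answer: 17581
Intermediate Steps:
v(T) = -3 + T³ (v(T) = -3 + T*T² = -3 + T³)
l(u, M) = 36 (l(u, M) = 3*12 = 36)
-491 + 502*l(16, v(-1)) = -491 + 502*36 = -491 + 18072 = 17581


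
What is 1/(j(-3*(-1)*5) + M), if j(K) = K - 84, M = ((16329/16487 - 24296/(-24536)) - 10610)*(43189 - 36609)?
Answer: -50565629/3529523198340641 ≈ -1.4326e-8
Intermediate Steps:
M = -3529519709312240/50565629 (M = ((16329*(1/16487) - 24296*(-1/24536)) - 10610)*6580 = ((16329/16487 + 3037/3067) - 10610)*6580 = (100152062/50565629 - 10610)*6580 = -536401171628/50565629*6580 = -3529519709312240/50565629 ≈ -6.9801e+7)
j(K) = -84 + K
1/(j(-3*(-1)*5) + M) = 1/((-84 - 3*(-1)*5) - 3529519709312240/50565629) = 1/((-84 + 3*5) - 3529519709312240/50565629) = 1/((-84 + 15) - 3529519709312240/50565629) = 1/(-69 - 3529519709312240/50565629) = 1/(-3529523198340641/50565629) = -50565629/3529523198340641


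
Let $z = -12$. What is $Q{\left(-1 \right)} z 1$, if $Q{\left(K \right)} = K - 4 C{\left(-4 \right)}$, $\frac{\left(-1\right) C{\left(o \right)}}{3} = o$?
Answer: $588$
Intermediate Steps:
$C{\left(o \right)} = - 3 o$
$Q{\left(K \right)} = -48 + K$ ($Q{\left(K \right)} = K - 4 \left(\left(-3\right) \left(-4\right)\right) = K - 48 = -48 + K$)
$Q{\left(-1 \right)} z 1 = \left(-48 - 1\right) \left(-12\right) 1 = \left(-49\right) \left(-12\right) 1 = 588 \cdot 1 = 588$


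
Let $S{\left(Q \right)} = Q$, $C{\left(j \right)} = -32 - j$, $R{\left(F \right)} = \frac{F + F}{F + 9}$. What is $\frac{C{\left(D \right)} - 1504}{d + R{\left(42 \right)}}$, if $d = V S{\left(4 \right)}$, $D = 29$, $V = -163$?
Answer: $\frac{26605}{11056} \approx 2.4064$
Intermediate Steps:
$R{\left(F \right)} = \frac{2 F}{9 + F}$
$d = -652$ ($d = \left(-163\right) 4 = -652$)
$\frac{C{\left(D \right)} - 1504}{d + R{\left(42 \right)}} = \frac{\left(-32 - 29\right) - 1504}{-652 + 2 \cdot 42 \frac{1}{9 + 42}} = \frac{\left(-32 - 29\right) - 1504}{-652 + 2 \cdot 42 \cdot \frac{1}{51}} = \frac{-61 - 1504}{-652 + 2 \cdot 42 \cdot \frac{1}{51}} = - \frac{1565}{-652 + \frac{28}{17}} = - \frac{1565}{- \frac{11056}{17}} = \left(-1565\right) \left(- \frac{17}{11056}\right) = \frac{26605}{11056}$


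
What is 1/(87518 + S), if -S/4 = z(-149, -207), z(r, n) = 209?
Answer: 1/86682 ≈ 1.1536e-5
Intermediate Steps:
S = -836 (S = -4*209 = -836)
1/(87518 + S) = 1/(87518 - 836) = 1/86682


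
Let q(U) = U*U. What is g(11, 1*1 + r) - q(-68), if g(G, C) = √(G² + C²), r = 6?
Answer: -4624 + √170 ≈ -4611.0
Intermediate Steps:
g(G, C) = √(C² + G²)
q(U) = U²
g(11, 1*1 + r) - q(-68) = √((1*1 + 6)² + 11²) - 1*(-68)² = √((1 + 6)² + 121) - 1*4624 = √(7² + 121) - 4624 = √(49 + 121) - 4624 = √170 - 4624 = -4624 + √170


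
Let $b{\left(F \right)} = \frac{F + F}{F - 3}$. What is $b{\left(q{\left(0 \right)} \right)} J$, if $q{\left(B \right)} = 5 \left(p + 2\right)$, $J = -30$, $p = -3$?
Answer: $- \frac{75}{2} \approx -37.5$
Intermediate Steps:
$q{\left(B \right)} = -5$ ($q{\left(B \right)} = 5 \left(-3 + 2\right) = 5 \left(-1\right) = -5$)
$b{\left(F \right)} = \frac{2 F}{-3 + F}$
$b{\left(q{\left(0 \right)} \right)} J = 2 \left(-5\right) \frac{1}{-3 - 5} \left(-30\right) = 2 \left(-5\right) \frac{1}{-8} \left(-30\right) = 2 \left(-5\right) \left(- \frac{1}{8}\right) \left(-30\right) = \frac{5}{4} \left(-30\right) = - \frac{75}{2}$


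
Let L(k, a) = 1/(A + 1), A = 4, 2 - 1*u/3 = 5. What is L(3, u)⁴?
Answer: 1/625 ≈ 0.0016000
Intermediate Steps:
u = -9 (u = 6 - 3*5 = 6 - 15 = -9)
L(k, a) = ⅕ (L(k, a) = 1/(4 + 1) = 1/5 = ⅕)
L(3, u)⁴ = (⅕)⁴ = 1/625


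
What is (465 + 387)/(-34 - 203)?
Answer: -284/79 ≈ -3.5949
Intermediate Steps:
(465 + 387)/(-34 - 203) = 852/(-237) = 852*(-1/237) = -284/79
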